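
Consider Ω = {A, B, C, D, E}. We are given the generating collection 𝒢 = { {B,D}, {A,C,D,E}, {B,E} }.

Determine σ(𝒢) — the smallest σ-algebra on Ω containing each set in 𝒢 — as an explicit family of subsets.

σ(𝒢) (16 sets): { {}, {B}, {D}, {E}, {A,C}, {B,D}, {B,E}, {D,E}, {A,B,C}, {A,C,D}, {A,C,E}, {B,D,E}, {A,B,C,D}, {A,B,C,E}, {A,C,D,E}, Ω }

Working:
Take S₀ = 𝒢 ∪ {∅, Ω} = { {}, {B,D}, {B,E}, {A,C,D,E}, Ω }.
Round 1 (4 new):
  {B}  = Ω∖{A,C,D,E}
  {A,C,D}  = Ω∖{B,E}
  {A,C,E}  = Ω∖{B,D}
  {B,D,E}  = {B,E} ∪ {B,D}
Round 2: 3 new —
  {A,C}  = Ω∖{B,D,E}
  {A,B,C,D}  = {B} ∪ {A,C,D}
  {A,B,C,E}  = {B,E} ∪ {A,C,E}
Round 3. New:
  {D}  = Ω∖{A,B,C,E}
  {E}  = Ω∖{A,B,C,D}
  {A,B,C}  = {A,C} ∪ {B}
Round 4: 1 new —
  {D,E}  = Ω∖{A,B,C}
After Round 5 the family is unchanged; done.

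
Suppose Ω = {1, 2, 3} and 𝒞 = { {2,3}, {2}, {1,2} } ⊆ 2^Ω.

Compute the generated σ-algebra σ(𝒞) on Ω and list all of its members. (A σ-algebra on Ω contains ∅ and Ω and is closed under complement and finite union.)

Take S₀ = 𝒞 ∪ {∅, Ω} = { {}, {2}, {1,2}, {2,3}, Ω }.
Pass 1 adds 3:
  {1}  = ᶜ of {2,3}
  {3}  = ᶜ of {1,2}
  {1,3}  = ᶜ of {2}
  [8 total]
After Pass 2 the family is unchanged; done.

Hence σ(𝒞) has 8 members: { {}, {1}, {2}, {3}, {1,2}, {1,3}, {2,3}, Ω }.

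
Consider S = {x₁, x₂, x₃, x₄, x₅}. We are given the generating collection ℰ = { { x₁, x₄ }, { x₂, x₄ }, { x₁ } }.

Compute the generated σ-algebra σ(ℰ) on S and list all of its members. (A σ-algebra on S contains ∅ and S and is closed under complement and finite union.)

|σ(ℰ)| = 16.  σ(ℰ) = { ∅, { x₁ }, { x₂ }, { x₄ }, { x₁, x₂ }, { x₁, x₄ }, { x₂, x₄ }, { x₃, x₅ }, { x₁, x₂, x₄ }, { x₁, x₃, x₅ }, { x₂, x₃, x₅ }, { x₃, x₄, x₅ }, { x₁, x₂, x₃, x₅ }, { x₁, x₃, x₄, x₅ }, { x₂, x₃, x₄, x₅ }, S }

Derivation:
Start: ℰ ∪ {∅, S} = { ∅, { x₁ }, { x₁, x₄ }, { x₂, x₄ }, S }.
Step 1. New:
  { x₁, x₂, x₄ }  = { x₁, x₄ } ∪ { x₂, x₄ }
  { x₁, x₃, x₅ }  = ᶜ of { x₂, x₄ }
  { x₂, x₃, x₅ }  = ᶜ of { x₁, x₄ }
  { x₂, x₃, x₄, x₅ }  = ᶜ of { x₁ }
Step 2 (3 new):
  { x₃, x₅ }  = ᶜ of { x₁, x₂, x₄ }
  { x₁, x₂, x₃, x₅ }  = { x₁, x₃, x₅ } ∪ { x₂, x₃, x₅ }
  { x₁, x₃, x₄, x₅ }  = { x₁, x₃, x₅ } ∪ { x₁, x₄ }
Step 3: +2 →
  { x₂ }  = ᶜ of { x₁, x₃, x₄, x₅ }
  { x₄ }  = ᶜ of { x₁, x₂, x₃, x₅ }
Step 4: +2 →
  { x₁, x₂ }  = { x₂ } ∪ { x₁ }
  { x₃, x₄, x₅ }  = { x₄ } ∪ { x₃, x₅ }
Step 5: closed — nothing new.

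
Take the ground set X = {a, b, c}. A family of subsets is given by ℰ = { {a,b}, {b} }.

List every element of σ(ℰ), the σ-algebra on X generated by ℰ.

|σ(ℰ)| = 8.  σ(ℰ) = { {}, {a}, {b}, {c}, {a,b}, {a,c}, {b,c}, X }

Check:
Initial family (4 sets): { {}, {b}, {a,b}, X }.
Round 1: 2 new —
  {c}  = ᶜ of {a,b}
  {a,c}  = ᶜ of {b}
  |family| = 6
Round 2 (1 new):
  {b,c}  = {c} ∪ {b}
  |family| = 7
Round 3 (1 new):
  {a}  = ᶜ of {b,c}
  |family| = 8
Round 4: no new sets; the family is a σ-algebra.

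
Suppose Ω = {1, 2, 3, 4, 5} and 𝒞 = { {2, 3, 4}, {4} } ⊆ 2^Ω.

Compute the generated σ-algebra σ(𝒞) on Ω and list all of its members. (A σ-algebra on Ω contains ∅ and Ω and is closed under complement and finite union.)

Initial family (4 sets): { {}, {4}, {2, 3, 4}, Ω }.
Pass 1: 2 new —
  {1, 5}  = ᶜ of {2, 3, 4}
  {1, 2, 3, 5}  = ᶜ of {4}
  — 6 sets.
Pass 2 (1 new):
  {1, 4, 5}  = {1, 5} ∪ {4}
  — 7 sets.
Pass 3 (1 new):
  {2, 3}  = ᶜ of {1, 4, 5}
  — 8 sets.
Pass 4: stable.

|σ(𝒞)| = 8.  σ(𝒞) = { {}, {4}, {1, 5}, {2, 3}, {1, 4, 5}, {2, 3, 4}, {1, 2, 3, 5}, Ω }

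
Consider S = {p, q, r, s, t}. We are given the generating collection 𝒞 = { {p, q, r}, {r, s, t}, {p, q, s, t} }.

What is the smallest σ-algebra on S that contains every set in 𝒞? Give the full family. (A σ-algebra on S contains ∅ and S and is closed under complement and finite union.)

σ(𝒞) = { {}, {r}, {p, q}, {s, t}, {p, q, r}, {r, s, t}, {p, q, s, t}, S }

Check:
Take S₀ = 𝒞 ∪ {∅, S} = { {}, {p, q, r}, {r, s, t}, {p, q, s, t}, S }.
Step 1: +3 →
  {r}  = ᶜ of {p, q, s, t}
  {p, q}  = ᶜ of {r, s, t}
  {s, t}  = ᶜ of {p, q, r}
  — 8 sets.
Step 2: no new sets; the family is a σ-algebra.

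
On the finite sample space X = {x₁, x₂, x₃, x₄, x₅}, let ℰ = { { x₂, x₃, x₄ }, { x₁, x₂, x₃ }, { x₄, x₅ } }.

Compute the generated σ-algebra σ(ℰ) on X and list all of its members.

Begin from { {  }, { x₄, x₅ }, { x₁, x₂, x₃ }, { x₂, x₃, x₄ }, X } (that is, ℰ plus ∅ and X).
Iteration 1. New:
  { x₁, x₅ }  = X∖{ x₂, x₃, x₄ }
  { x₁, x₂, x₃, x₄ }  = { x₁, x₂, x₃ } ∪ { x₂, x₃, x₄ }
  { x₂, x₃, x₄, x₅ }  = { x₄, x₅ } ∪ { x₂, x₃, x₄ }
  [8 total]
Iteration 2. New:
  { x₁ }  = X∖{ x₂, x₃, x₄, x₅ }
  { x₅ }  = X∖{ x₁, x₂, x₃, x₄ }
  { x₁, x₄, x₅ }  = { x₄, x₅ } ∪ { x₁, x₅ }
  { x₁, x₂, x₃, x₅ }  = { x₁, x₂, x₃ } ∪ { x₁, x₅ }
  [12 total]
Iteration 3 adds 2:
  { x₄ }  = X∖{ x₁, x₂, x₃, x₅ }
  { x₂, x₃ }  = X∖{ x₁, x₄, x₅ }
  [14 total]
Iteration 4: 2 new —
  { x₁, x₄ }  = { x₄ } ∪ { x₁ }
  { x₂, x₃, x₅ }  = { x₂, x₃ } ∪ { x₅ }
  [16 total]
Iteration 5 adds nothing — fixpoint reached.

|σ(ℰ)| = 16.  σ(ℰ) = { {  }, { x₁ }, { x₄ }, { x₅ }, { x₁, x₄ }, { x₁, x₅ }, { x₂, x₃ }, { x₄, x₅ }, { x₁, x₂, x₃ }, { x₁, x₄, x₅ }, { x₂, x₃, x₄ }, { x₂, x₃, x₅ }, { x₁, x₂, x₃, x₄ }, { x₁, x₂, x₃, x₅ }, { x₂, x₃, x₄, x₅ }, X }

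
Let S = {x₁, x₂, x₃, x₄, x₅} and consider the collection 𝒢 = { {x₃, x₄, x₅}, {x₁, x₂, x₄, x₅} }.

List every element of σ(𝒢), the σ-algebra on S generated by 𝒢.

Take S₀ = 𝒢 ∪ {∅, S} = { {}, {x₃, x₄, x₅}, {x₁, x₂, x₄, x₅}, S }.
Pass 1. New:
  {x₃}  = complement {x₁, x₂, x₄, x₅}
  {x₁, x₂}  = complement {x₃, x₄, x₅}
  — 6 sets.
Pass 2. New:
  {x₁, x₂, x₃}  = {x₃} ∪ {x₁, x₂}
  — 7 sets.
Pass 3: +1 →
  {x₄, x₅}  = complement {x₁, x₂, x₃}
  — 8 sets.
Pass 4: closed — nothing new.

Hence σ(𝒢) has 8 members: { {}, {x₃}, {x₁, x₂}, {x₄, x₅}, {x₁, x₂, x₃}, {x₃, x₄, x₅}, {x₁, x₂, x₄, x₅}, S }.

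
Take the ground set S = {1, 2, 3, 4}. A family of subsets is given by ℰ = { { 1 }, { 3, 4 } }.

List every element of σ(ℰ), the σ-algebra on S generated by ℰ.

Start: ℰ ∪ {∅, S} = { ∅, { 1 }, { 3, 4 }, S }.
Pass 1: +3 →
  { 1, 2 }  = ᶜ of { 3, 4 }
  { 1, 3, 4 }  = { 3, 4 } ∪ { 1 }
  { 2, 3, 4 }  = ᶜ of { 1 }
  |family| = 7
Pass 2: +1 →
  { 2 }  = ᶜ of { 1, 3, 4 }
  |family| = 8
After Pass 3 the family is unchanged; done.

Hence σ(ℰ) has 8 members: { ∅, { 1 }, { 2 }, { 1, 2 }, { 3, 4 }, { 1, 3, 4 }, { 2, 3, 4 }, S }.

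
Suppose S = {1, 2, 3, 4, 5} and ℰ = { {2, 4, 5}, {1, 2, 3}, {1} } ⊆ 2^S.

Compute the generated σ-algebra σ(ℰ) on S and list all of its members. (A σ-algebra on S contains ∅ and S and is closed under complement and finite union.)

σ(ℰ) = { {}, {1}, {2}, {3}, {1, 2}, {1, 3}, {2, 3}, {4, 5}, {1, 2, 3}, {1, 4, 5}, {2, 4, 5}, {3, 4, 5}, {1, 2, 4, 5}, {1, 3, 4, 5}, {2, 3, 4, 5}, S }

Working:
Start: ℰ ∪ {∅, S} = { {}, {1}, {1, 2, 3}, {2, 4, 5}, S }.
Pass 1: 4 new —
  {1, 3}  = complement {2, 4, 5}
  {4, 5}  = complement {1, 2, 3}
  {1, 2, 4, 5}  = {2, 4, 5} ∪ {1}
  {2, 3, 4, 5}  = complement {1}
  [9 total]
Pass 2: +3 →
  {3}  = complement {1, 2, 4, 5}
  {1, 4, 5}  = {4, 5} ∪ {1}
  {1, 3, 4, 5}  = {4, 5} ∪ {1, 3}
  [12 total]
Pass 3: 3 new —
  {2}  = complement {1, 3, 4, 5}
  {2, 3}  = complement {1, 4, 5}
  {3, 4, 5}  = {4, 5} ∪ {3}
  [15 total]
Pass 4: 1 new —
  {1, 2}  = complement {3, 4, 5}
  [16 total]
Pass 5: closed — nothing new.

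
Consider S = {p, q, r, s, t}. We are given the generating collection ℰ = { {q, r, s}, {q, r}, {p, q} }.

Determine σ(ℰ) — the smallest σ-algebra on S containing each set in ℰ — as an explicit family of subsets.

Take S₀ = ℰ ∪ {∅, S} = { {}, {p, q}, {q, r}, {q, r, s}, S }.
Round 1: +5 →
  {p, t}  = complement {q, r, s}
  {p, q, r}  = {q, r} ∪ {p, q}
  {p, s, t}  = complement {q, r}
  {r, s, t}  = complement {p, q}
  {p, q, r, s}  = {q, r, s} ∪ {p, q}
  (now 10)
Round 2 (7 new):
  {t}  = complement {p, q, r, s}
  {s, t}  = complement {p, q, r}
  {p, q, t}  = {p, q} ∪ {p, t}
  {p, q, r, t}  = {p, q, r} ∪ {p, t}
  {p, q, s, t}  = {p, s, t} ∪ {p, q}
  {p, r, s, t}  = {p, s, t} ∪ {r, s, t}
  {q, r, s, t}  = {r, s, t} ∪ {q, r, s}
  (now 17)
Round 3 (6 new):
  {p}  = complement {q, r, s, t}
  {q}  = complement {p, r, s, t}
  {r}  = complement {p, q, s, t}
  {s}  = complement {p, q, r, t}
  {r, s}  = complement {p, q, t}
  {q, r, t}  = {q, r} ∪ {t}
  (now 23)
Round 4 (9 new):
  {p, r}  = {r} ∪ {p}
  {p, s}  = complement {q, r, t}
  {q, s}  = {q} ∪ {s}
  {q, t}  = {q} ∪ {t}
  {r, t}  = {t} ∪ {r}
  {p, q, s}  = {p, q} ∪ {s}
  {p, r, s}  = {r, s} ∪ {p}
  {p, r, t}  = {r} ∪ {p, t}
  {q, s, t}  = {q} ∪ {s, t}
  (now 32)
Round 5 adds nothing — fixpoint reached.

Hence σ(ℰ) has 32 members: { {}, {p}, {q}, {r}, {s}, {t}, {p, q}, {p, r}, {p, s}, {p, t}, {q, r}, {q, s}, {q, t}, {r, s}, {r, t}, {s, t}, {p, q, r}, {p, q, s}, {p, q, t}, {p, r, s}, {p, r, t}, {p, s, t}, {q, r, s}, {q, r, t}, {q, s, t}, {r, s, t}, {p, q, r, s}, {p, q, r, t}, {p, q, s, t}, {p, r, s, t}, {q, r, s, t}, S }.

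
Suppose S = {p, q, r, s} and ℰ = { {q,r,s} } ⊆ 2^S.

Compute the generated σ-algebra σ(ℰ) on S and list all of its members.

σ(ℰ) = { {}, {p}, {q,r,s}, S }

Working:
Start: ℰ ∪ {∅, S} = { {}, {q,r,s}, S }.
Step 1: +1 →
  {p}  = {q,r,s}ᶜ
  — 4 sets.
After Step 2 the family is unchanged; done.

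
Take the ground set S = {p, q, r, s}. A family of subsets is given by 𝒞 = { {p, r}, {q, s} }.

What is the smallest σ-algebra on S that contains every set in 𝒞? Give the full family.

Seed the family with 𝒞 together with ∅ and S: { {}, {p, r}, {q, s}, S }.
Step 1: stable.

σ(𝒞) = { {}, {p, r}, {q, s}, S }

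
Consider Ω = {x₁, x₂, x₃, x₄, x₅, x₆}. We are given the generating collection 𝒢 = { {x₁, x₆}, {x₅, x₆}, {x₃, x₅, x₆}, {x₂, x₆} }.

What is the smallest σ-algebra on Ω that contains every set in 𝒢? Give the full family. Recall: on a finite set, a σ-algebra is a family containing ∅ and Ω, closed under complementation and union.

Initial family (6 sets): { ∅, {x₁, x₆}, {x₂, x₆}, {x₅, x₆}, {x₃, x₅, x₆}, Ω }.
Pass 1 (9 new):
  {x₁, x₂, x₄}  = {x₃, x₅, x₆}ᶜ
  {x₁, x₂, x₆}  = {x₁, x₆} ∪ {x₂, x₆}
  {x₁, x₅, x₆}  = {x₅, x₆} ∪ {x₁, x₆}
  {x₂, x₅, x₆}  = {x₅, x₆} ∪ {x₂, x₆}
  {x₁, x₂, x₃, x₄}  = {x₅, x₆}ᶜ
  {x₁, x₃, x₄, x₅}  = {x₂, x₆}ᶜ
  {x₁, x₃, x₅, x₆}  = {x₃, x₅, x₆} ∪ {x₁, x₆}
  {x₂, x₃, x₄, x₅}  = {x₁, x₆}ᶜ
  {x₂, x₃, x₅, x₆}  = {x₃, x₅, x₆} ∪ {x₂, x₆}
  [15 total]
Pass 2: +13 →
  {x₁, x₄}  = {x₂, x₃, x₅, x₆}ᶜ
  {x₂, x₄}  = {x₁, x₃, x₅, x₆}ᶜ
  {x₁, x₃, x₄}  = {x₂, x₅, x₆}ᶜ
  {x₂, x₃, x₄}  = {x₁, x₅, x₆}ᶜ
  {x₃, x₄, x₅}  = {x₁, x₂, x₆}ᶜ
  {x₁, x₂, x₄, x₆}  = {x₁, x₆} ∪ {x₁, x₂, x₄}
  {x₁, x₂, x₅, x₆}  = {x₅, x₆} ∪ {x₁, x₂, x₆}
  {x₁, x₂, x₃, x₄, x₅}  = {x₂, x₃, x₄, x₅} ∪ {x₁, x₂, x₄}
  {x₁, x₂, x₃, x₄, x₆}  = {x₁, x₆} ∪ {x₁, x₂, x₃, x₄}
  {x₁, x₂, x₃, x₅, x₆}  = {x₁, x₃, x₅, x₆} ∪ {x₂, x₆}
  {x₁, x₂, x₄, x₅, x₆}  = {x₅, x₆} ∪ {x₁, x₂, x₄}
  {x₁, x₃, x₄, x₅, x₆}  = {x₁, x₃, x₅, x₆} ∪ {x₁, x₃, x₄, x₅}
  {x₂, x₃, x₄, x₅, x₆}  = {x₅, x₆} ∪ {x₂, x₃, x₄, x₅}
  [28 total]
Pass 3: +15 →
  {x₁}  = {x₂, x₃, x₄, x₅, x₆}ᶜ
  {x₂}  = {x₁, x₃, x₄, x₅, x₆}ᶜ
  {x₃}  = {x₁, x₂, x₄, x₅, x₆}ᶜ
  {x₄}  = {x₁, x₂, x₃, x₅, x₆}ᶜ
  {x₅}  = {x₁, x₂, x₃, x₄, x₆}ᶜ
  {x₆}  = {x₁, x₂, x₃, x₄, x₅}ᶜ
  {x₃, x₄}  = {x₁, x₂, x₅, x₆}ᶜ
  {x₃, x₅}  = {x₁, x₂, x₄, x₆}ᶜ
  {x₁, x₄, x₆}  = {x₁, x₆} ∪ {x₁, x₄}
  {x₂, x₄, x₆}  = {x₂, x₄} ∪ {x₂, x₆}
  {x₁, x₃, x₄, x₆}  = {x₁, x₆} ∪ {x₁, x₃, x₄}
  {x₁, x₄, x₅, x₆}  = {x₅, x₆} ∪ {x₁, x₄}
  {x₂, x₃, x₄, x₆}  = {x₂, x₃, x₄} ∪ {x₂, x₆}
  {x₂, x₄, x₅, x₆}  = {x₅, x₆} ∪ {x₂, x₄}
  {x₃, x₄, x₅, x₆}  = {x₃, x₄, x₅} ∪ {x₅, x₆}
  [43 total]
Pass 4 (18 new):
  {x₁, x₂}  = {x₃, x₄, x₅, x₆}ᶜ
  {x₁, x₃}  = {x₂, x₄, x₅, x₆}ᶜ
  {x₁, x₅}  = {x₂, x₃, x₄, x₆}ᶜ
  {x₂, x₃}  = {x₁, x₄, x₅, x₆}ᶜ
  {x₂, x₅}  = {x₁, x₃, x₄, x₆}ᶜ
  {x₃, x₆}  = {x₃} ∪ {x₆}
  {x₄, x₅}  = {x₄} ∪ {x₅}
  {x₄, x₆}  = {x₄} ∪ {x₆}
  {x₁, x₃, x₅}  = {x₂, x₄, x₆}ᶜ
  {x₁, x₃, x₆}  = {x₁, x₆} ∪ {x₃}
  {x₁, x₄, x₅}  = {x₁, x₄} ∪ {x₅}
  {x₂, x₃, x₅}  = {x₁, x₄, x₆}ᶜ
  {x₂, x₃, x₆}  = {x₂, x₆} ∪ {x₃}
  {x₂, x₄, x₅}  = {x₂, x₄} ∪ {x₅}
  {x₃, x₄, x₆}  = {x₃, x₄} ∪ {x₆}
  {x₄, x₅, x₆}  = {x₄} ∪ {x₅, x₆}
  {x₁, x₂, x₃, x₆}  = {x₃} ∪ {x₁, x₂, x₆}
  {x₁, x₂, x₄, x₅}  = {x₁, x₂, x₄} ∪ {x₅}
  [61 total]
Pass 5: 3 new —
  {x₁, x₂, x₃}  = {x₄, x₅, x₆}ᶜ
  {x₁, x₂, x₅}  = {x₃, x₄, x₆}ᶜ
  {x₁, x₂, x₃, x₅}  = {x₄, x₆}ᶜ
  [64 total]
Pass 6: no new sets; the family is a σ-algebra.

σ(𝒢) = { ∅, {x₁}, {x₂}, {x₃}, {x₄}, {x₅}, {x₆}, {x₁, x₂}, {x₁, x₃}, {x₁, x₄}, {x₁, x₅}, {x₁, x₆}, {x₂, x₃}, {x₂, x₄}, {x₂, x₅}, {x₂, x₆}, {x₃, x₄}, {x₃, x₅}, {x₃, x₆}, {x₄, x₅}, {x₄, x₆}, {x₅, x₆}, {x₁, x₂, x₃}, {x₁, x₂, x₄}, {x₁, x₂, x₅}, {x₁, x₂, x₆}, {x₁, x₃, x₄}, {x₁, x₃, x₅}, {x₁, x₃, x₆}, {x₁, x₄, x₅}, {x₁, x₄, x₆}, {x₁, x₅, x₆}, {x₂, x₃, x₄}, {x₂, x₃, x₅}, {x₂, x₃, x₆}, {x₂, x₄, x₅}, {x₂, x₄, x₆}, {x₂, x₅, x₆}, {x₃, x₄, x₅}, {x₃, x₄, x₆}, {x₃, x₅, x₆}, {x₄, x₅, x₆}, {x₁, x₂, x₃, x₄}, {x₁, x₂, x₃, x₅}, {x₁, x₂, x₃, x₆}, {x₁, x₂, x₄, x₅}, {x₁, x₂, x₄, x₆}, {x₁, x₂, x₅, x₆}, {x₁, x₃, x₄, x₅}, {x₁, x₃, x₄, x₆}, {x₁, x₃, x₅, x₆}, {x₁, x₄, x₅, x₆}, {x₂, x₃, x₄, x₅}, {x₂, x₃, x₄, x₆}, {x₂, x₃, x₅, x₆}, {x₂, x₄, x₅, x₆}, {x₃, x₄, x₅, x₆}, {x₁, x₂, x₃, x₄, x₅}, {x₁, x₂, x₃, x₄, x₆}, {x₁, x₂, x₃, x₅, x₆}, {x₁, x₂, x₄, x₅, x₆}, {x₁, x₃, x₄, x₅, x₆}, {x₂, x₃, x₄, x₅, x₆}, Ω }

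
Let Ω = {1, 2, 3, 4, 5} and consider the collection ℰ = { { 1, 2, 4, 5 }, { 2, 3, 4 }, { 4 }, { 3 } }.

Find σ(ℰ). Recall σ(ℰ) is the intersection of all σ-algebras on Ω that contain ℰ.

Seed the family with ℰ together with ∅ and Ω: { {}, { 3 }, { 4 }, { 2, 3, 4 }, { 1, 2, 4, 5 }, Ω }.
Step 1 adds 3:
  { 1, 5 }  = ᶜ of { 2, 3, 4 }
  { 3, 4 }  = { 3 } ∪ { 4 }
  { 1, 2, 3, 5 }  = ᶜ of { 4 }
  — 9 sets.
Step 2 adds 4:
  { 1, 2, 5 }  = ᶜ of { 3, 4 }
  { 1, 3, 5 }  = { 3 } ∪ { 1, 5 }
  { 1, 4, 5 }  = { 1, 5 } ∪ { 4 }
  { 1, 3, 4, 5 }  = { 3, 4 } ∪ { 1, 5 }
  — 13 sets.
Step 3: +3 →
  { 2 }  = ᶜ of { 1, 3, 4, 5 }
  { 2, 3 }  = ᶜ of { 1, 4, 5 }
  { 2, 4 }  = ᶜ of { 1, 3, 5 }
  — 16 sets.
Step 4 adds nothing — fixpoint reached.

Hence σ(ℰ) has 16 members: { {}, { 2 }, { 3 }, { 4 }, { 1, 5 }, { 2, 3 }, { 2, 4 }, { 3, 4 }, { 1, 2, 5 }, { 1, 3, 5 }, { 1, 4, 5 }, { 2, 3, 4 }, { 1, 2, 3, 5 }, { 1, 2, 4, 5 }, { 1, 3, 4, 5 }, Ω }.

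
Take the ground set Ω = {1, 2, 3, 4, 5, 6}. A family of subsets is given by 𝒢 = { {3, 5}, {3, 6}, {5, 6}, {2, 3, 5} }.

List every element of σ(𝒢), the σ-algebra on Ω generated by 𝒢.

σ(𝒢) = { {}, {2}, {3}, {5}, {6}, {1, 4}, {2, 3}, {2, 5}, {2, 6}, {3, 5}, {3, 6}, {5, 6}, {1, 2, 4}, {1, 3, 4}, {1, 4, 5}, {1, 4, 6}, {2, 3, 5}, {2, 3, 6}, {2, 5, 6}, {3, 5, 6}, {1, 2, 3, 4}, {1, 2, 4, 5}, {1, 2, 4, 6}, {1, 3, 4, 5}, {1, 3, 4, 6}, {1, 4, 5, 6}, {2, 3, 5, 6}, {1, 2, 3, 4, 5}, {1, 2, 3, 4, 6}, {1, 2, 4, 5, 6}, {1, 3, 4, 5, 6}, Ω }

Working:
Start: 𝒢 ∪ {∅, Ω} = { {}, {3, 5}, {3, 6}, {5, 6}, {2, 3, 5}, Ω }.
Pass 1: +6 →
  {1, 4, 6}  = ᶜ of {2, 3, 5}
  {3, 5, 6}  = {5, 6} ∪ {3, 6}
  {1, 2, 3, 4}  = ᶜ of {5, 6}
  {1, 2, 4, 5}  = ᶜ of {3, 6}
  {1, 2, 4, 6}  = ᶜ of {3, 5}
  {2, 3, 5, 6}  = {2, 3, 5} ∪ {5, 6}
  — 12 sets.
Pass 2: 8 new —
  {1, 4}  = ᶜ of {2, 3, 5, 6}
  {1, 2, 4}  = ᶜ of {3, 5, 6}
  {1, 3, 4, 6}  = {1, 4, 6} ∪ {3, 6}
  {1, 4, 5, 6}  = {5, 6} ∪ {1, 4, 6}
  {1, 2, 3, 4, 5}  = {1, 2, 4, 5} ∪ {2, 3, 5}
  {1, 2, 3, 4, 6}  = {1, 2, 4, 6} ∪ {3, 6}
  {1, 2, 4, 5, 6}  = {1, 2, 4, 6} ∪ {5, 6}
  {1, 3, 4, 5, 6}  = {1, 4, 6} ∪ {3, 5, 6}
  — 20 sets.
Pass 3. New:
  {2}  = ᶜ of {1, 3, 4, 5, 6}
  {3}  = ᶜ of {1, 2, 4, 5, 6}
  {5}  = ᶜ of {1, 2, 3, 4, 6}
  {6}  = ᶜ of {1, 2, 3, 4, 5}
  {2, 3}  = ᶜ of {1, 4, 5, 6}
  {2, 5}  = ᶜ of {1, 3, 4, 6}
  {1, 3, 4, 5}  = {1, 4} ∪ {3, 5}
  — 27 sets.
Pass 4: +5 →
  {2, 6}  = ᶜ of {1, 3, 4, 5}
  {1, 3, 4}  = {3} ∪ {1, 4}
  {1, 4, 5}  = {5} ∪ {1, 4}
  {2, 3, 6}  = {2} ∪ {3, 6}
  {2, 5, 6}  = {2, 5} ∪ {5, 6}
  — 32 sets.
Pass 5: stable.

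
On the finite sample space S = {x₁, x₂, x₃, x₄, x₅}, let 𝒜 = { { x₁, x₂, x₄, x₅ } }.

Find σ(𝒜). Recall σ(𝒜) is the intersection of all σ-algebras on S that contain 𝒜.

Begin from { {  }, { x₁, x₂, x₄, x₅ }, S } (that is, 𝒜 plus ∅ and S).
Iteration 1: 1 new —
  { x₃ }  = complement { x₁, x₂, x₄, x₅ }
Iteration 2 adds nothing — fixpoint reached.

Therefore σ(𝒜) = { {  }, { x₃ }, { x₁, x₂, x₄, x₅ }, S } (|σ(𝒜)| = 4).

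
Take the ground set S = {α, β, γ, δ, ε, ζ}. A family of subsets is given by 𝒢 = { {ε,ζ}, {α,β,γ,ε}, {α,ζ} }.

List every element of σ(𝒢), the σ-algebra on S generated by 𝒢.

Answer: σ(𝒢) = { ∅, {α}, {δ}, {ε}, {ζ}, {α,δ}, {α,ε}, {α,ζ}, {β,γ}, {δ,ε}, {δ,ζ}, {ε,ζ}, {α,β,γ}, {α,δ,ε}, {α,δ,ζ}, {α,ε,ζ}, {β,γ,δ}, {β,γ,ε}, {β,γ,ζ}, {δ,ε,ζ}, {α,β,γ,δ}, {α,β,γ,ε}, {α,β,γ,ζ}, {α,δ,ε,ζ}, {β,γ,δ,ε}, {β,γ,δ,ζ}, {β,γ,ε,ζ}, {α,β,γ,δ,ε}, {α,β,γ,δ,ζ}, {α,β,γ,ε,ζ}, {β,γ,δ,ε,ζ}, S }

Working:
Start: 𝒢 ∪ {∅, S} = { ∅, {α,ζ}, {ε,ζ}, {α,β,γ,ε}, S }.
Pass 1. New:
  {δ,ζ}  = S∖{α,β,γ,ε}
  {α,ε,ζ}  = {ε,ζ} ∪ {α,ζ}
  {α,β,γ,δ}  = S∖{ε,ζ}
  {β,γ,δ,ε}  = S∖{α,ζ}
  {α,β,γ,ε,ζ}  = {ε,ζ} ∪ {α,β,γ,ε}
Pass 2: 8 new —
  {δ}  = S∖{α,β,γ,ε,ζ}
  {α,δ,ζ}  = {α,ζ} ∪ {δ,ζ}
  {β,γ,δ}  = S∖{α,ε,ζ}
  {δ,ε,ζ}  = {ε,ζ} ∪ {δ,ζ}
  {α,δ,ε,ζ}  = {α,ε,ζ} ∪ {δ,ζ}
  {α,β,γ,δ,ε}  = {β,γ,δ,ε} ∪ {α,β,γ,δ}
  {α,β,γ,δ,ζ}  = {α,ζ} ∪ {α,β,γ,δ}
  {β,γ,δ,ε,ζ}  = {ε,ζ} ∪ {β,γ,δ,ε}
Pass 3 (7 new):
  {α}  = S∖{β,γ,δ,ε,ζ}
  {ε}  = S∖{α,β,γ,δ,ζ}
  {ζ}  = S∖{α,β,γ,δ,ε}
  {β,γ}  = S∖{α,δ,ε,ζ}
  {α,β,γ}  = S∖{δ,ε,ζ}
  {β,γ,ε}  = S∖{α,δ,ζ}
  {β,γ,δ,ζ}  = {β,γ,δ} ∪ {δ,ζ}
Pass 4. New:
  {α,δ}  = {α} ∪ {δ}
  {α,ε}  = S∖{β,γ,δ,ζ}
  {δ,ε}  = {ε} ∪ {δ}
  {β,γ,ζ}  = {ζ} ∪ {β,γ}
  {α,β,γ,ζ}  = {α,β,γ} ∪ {α,ζ}
  {β,γ,ε,ζ}  = {ε,ζ} ∪ {β,γ,ε}
Pass 5 (1 new):
  {α,δ,ε}  = S∖{β,γ,ζ}
Pass 6: already closed under ᶜ and ∪.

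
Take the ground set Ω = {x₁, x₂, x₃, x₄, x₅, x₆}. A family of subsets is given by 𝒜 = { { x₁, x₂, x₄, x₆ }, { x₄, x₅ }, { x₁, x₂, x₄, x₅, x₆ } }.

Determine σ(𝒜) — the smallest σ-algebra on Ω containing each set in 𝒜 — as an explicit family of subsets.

Seed the family with 𝒜 together with ∅ and Ω: { {}, { x₄, x₅ }, { x₁, x₂, x₄, x₆ }, { x₁, x₂, x₄, x₅, x₆ }, Ω }.
Step 1 (3 new):
  { x₃ }  = ᶜ of { x₁, x₂, x₄, x₅, x₆ }
  { x₃, x₅ }  = ᶜ of { x₁, x₂, x₄, x₆ }
  { x₁, x₂, x₃, x₆ }  = ᶜ of { x₄, x₅ }
  |family| = 8
Step 2: +3 →
  { x₃, x₄, x₅ }  = { x₄, x₅ } ∪ { x₃, x₅ }
  { x₁, x₂, x₃, x₄, x₆ }  = { x₁, x₂, x₃, x₆ } ∪ { x₁, x₂, x₄, x₆ }
  { x₁, x₂, x₃, x₅, x₆ }  = { x₃, x₅ } ∪ { x₁, x₂, x₃, x₆ }
  |family| = 11
Step 3. New:
  { x₄ }  = ᶜ of { x₁, x₂, x₃, x₅, x₆ }
  { x₅ }  = ᶜ of { x₁, x₂, x₃, x₄, x₆ }
  { x₁, x₂, x₆ }  = ᶜ of { x₃, x₄, x₅ }
  |family| = 14
Step 4: 2 new —
  { x₃, x₄ }  = { x₃ } ∪ { x₄ }
  { x₁, x₂, x₅, x₆ }  = { x₁, x₂, x₆ } ∪ { x₅ }
  |family| = 16
Step 5 adds nothing — fixpoint reached.

|σ(𝒜)| = 16.  σ(𝒜) = { {}, { x₃ }, { x₄ }, { x₅ }, { x₃, x₄ }, { x₃, x₅ }, { x₄, x₅ }, { x₁, x₂, x₆ }, { x₃, x₄, x₅ }, { x₁, x₂, x₃, x₆ }, { x₁, x₂, x₄, x₆ }, { x₁, x₂, x₅, x₆ }, { x₁, x₂, x₃, x₄, x₆ }, { x₁, x₂, x₃, x₅, x₆ }, { x₁, x₂, x₄, x₅, x₆ }, Ω }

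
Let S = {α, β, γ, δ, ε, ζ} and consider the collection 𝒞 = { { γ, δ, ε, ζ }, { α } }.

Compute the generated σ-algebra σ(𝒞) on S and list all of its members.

Answer: σ(𝒞) = { {}, { α }, { β }, { α, β }, { γ, δ, ε, ζ }, { α, γ, δ, ε, ζ }, { β, γ, δ, ε, ζ }, S }

Derivation:
Initial family (4 sets): { {}, { α }, { γ, δ, ε, ζ }, S }.
Pass 1: +3 →
  { α, β }  = S∖{ γ, δ, ε, ζ }
  { α, γ, δ, ε, ζ }  = { α } ∪ { γ, δ, ε, ζ }
  { β, γ, δ, ε, ζ }  = S∖{ α }
  (now 7)
Pass 2 (1 new):
  { β }  = S∖{ α, γ, δ, ε, ζ }
  (now 8)
Pass 3 adds nothing — fixpoint reached.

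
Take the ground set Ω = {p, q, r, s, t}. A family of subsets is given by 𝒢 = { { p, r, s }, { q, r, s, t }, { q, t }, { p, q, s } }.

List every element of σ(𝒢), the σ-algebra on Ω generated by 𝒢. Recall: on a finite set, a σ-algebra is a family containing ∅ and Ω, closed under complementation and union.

Answer: σ(𝒢) = { {}, { p }, { q }, { r }, { s }, { t }, { p, q }, { p, r }, { p, s }, { p, t }, { q, r }, { q, s }, { q, t }, { r, s }, { r, t }, { s, t }, { p, q, r }, { p, q, s }, { p, q, t }, { p, r, s }, { p, r, t }, { p, s, t }, { q, r, s }, { q, r, t }, { q, s, t }, { r, s, t }, { p, q, r, s }, { p, q, r, t }, { p, q, s, t }, { p, r, s, t }, { q, r, s, t }, Ω }

Derivation:
Initial family (6 sets): { {}, { q, t }, { p, q, s }, { p, r, s }, { q, r, s, t }, Ω }.
Pass 1. New:
  { p }  = complement { q, r, s, t }
  { r, t }  = complement { p, q, s }
  { p, q, r, s }  = { p, r, s } ∪ { p, q, s }
  { p, q, s, t }  = { q, t } ∪ { p, q, s }
  |family| = 10
Pass 2: 6 new —
  { r }  = complement { p, q, s, t }
  { t }  = complement { p, q, r, s }
  { p, q, t }  = { q, t } ∪ { p }
  { p, r, t }  = { r, t } ∪ { p }
  { q, r, t }  = { q, t } ∪ { r, t }
  { p, r, s, t }  = { p, r, s } ∪ { r, t }
  |family| = 16
Pass 3 adds 7:
  { q }  = complement { p, r, s, t }
  { p, r }  = { r } ∪ { p }
  { p, s }  = complement { q, r, t }
  { p, t }  = { t } ∪ { p }
  { q, s }  = complement { p, r, t }
  { r, s }  = complement { p, q, t }
  { p, q, r, t }  = { r } ∪ { p, q, t }
  |family| = 23
Pass 4: 8 new —
  { s }  = complement { p, q, r, t }
  { p, q }  = { q } ∪ { p }
  { q, r }  = { q } ∪ { r }
  { p, q, r }  = { q } ∪ { p, r }
  { p, s, t }  = { t } ∪ { p, s }
  { q, r, s }  = complement { p, t }
  { q, s, t }  = complement { p, r }
  { r, s, t }  = { r, s } ∪ { t }
  |family| = 31
Pass 5: +1 →
  { s, t }  = complement { p, q, r }
  |family| = 32
Pass 6 adds nothing — fixpoint reached.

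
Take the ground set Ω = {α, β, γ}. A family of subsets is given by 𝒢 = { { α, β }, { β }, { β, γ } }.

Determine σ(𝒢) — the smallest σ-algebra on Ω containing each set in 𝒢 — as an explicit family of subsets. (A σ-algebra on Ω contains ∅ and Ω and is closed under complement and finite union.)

Initial family (5 sets): { {  }, { β }, { α, β }, { β, γ }, Ω }.
Iteration 1 adds 3:
  { α }  = complement { β, γ }
  { γ }  = complement { α, β }
  { α, γ }  = complement { β }
  — 8 sets.
After Iteration 2 the family is unchanged; done.

Therefore σ(𝒢) = { {  }, { α }, { β }, { γ }, { α, β }, { α, γ }, { β, γ }, Ω } (|σ(𝒢)| = 8).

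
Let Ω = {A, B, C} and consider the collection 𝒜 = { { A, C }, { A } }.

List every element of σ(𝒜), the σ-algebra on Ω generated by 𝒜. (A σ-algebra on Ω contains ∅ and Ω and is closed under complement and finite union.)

σ(𝒜) = { ∅, { A }, { B }, { C }, { A, B }, { A, C }, { B, C }, Ω }

Check:
Begin from { ∅, { A }, { A, C }, Ω } (that is, 𝒜 plus ∅ and Ω).
Step 1: 2 new —
  { B }  = { A, C }ᶜ
  { B, C }  = { A }ᶜ
  (now 6)
Step 2: +1 →
  { A, B }  = { B } ∪ { A }
  (now 7)
Step 3: +1 →
  { C }  = { A, B }ᶜ
  (now 8)
After Step 4 the family is unchanged; done.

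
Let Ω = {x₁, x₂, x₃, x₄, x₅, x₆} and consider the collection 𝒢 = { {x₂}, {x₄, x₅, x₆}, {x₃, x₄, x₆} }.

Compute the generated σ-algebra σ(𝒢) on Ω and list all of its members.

Start: 𝒢 ∪ {∅, Ω} = { ∅, {x₂}, {x₃, x₄, x₆}, {x₄, x₅, x₆}, Ω }.
Step 1: 6 new —
  {x₁, x₂, x₃}  = complement {x₄, x₅, x₆}
  {x₁, x₂, x₅}  = complement {x₃, x₄, x₆}
  {x₂, x₃, x₄, x₆}  = {x₂} ∪ {x₃, x₄, x₆}
  {x₂, x₄, x₅, x₆}  = {x₂} ∪ {x₄, x₅, x₆}
  {x₃, x₄, x₅, x₆}  = {x₃, x₄, x₆} ∪ {x₄, x₅, x₆}
  {x₁, x₃, x₄, x₅, x₆}  = complement {x₂}
  |family| = 11
Step 2: 7 new —
  {x₁, x₂}  = complement {x₃, x₄, x₅, x₆}
  {x₁, x₃}  = complement {x₂, x₄, x₅, x₆}
  {x₁, x₅}  = complement {x₂, x₃, x₄, x₆}
  {x₁, x₂, x₃, x₅}  = {x₁, x₂, x₃} ∪ {x₁, x₂, x₅}
  {x₁, x₂, x₃, x₄, x₆}  = {x₁, x₂, x₃} ∪ {x₂, x₃, x₄, x₆}
  {x₁, x₂, x₄, x₅, x₆}  = {x₁, x₂, x₅} ∪ {x₂, x₄, x₅, x₆}
  {x₂, x₃, x₄, x₅, x₆}  = {x₃, x₄, x₅, x₆} ∪ {x₂}
  |family| = 18
Step 3. New:
  {x₁}  = complement {x₂, x₃, x₄, x₅, x₆}
  {x₃}  = complement {x₁, x₂, x₄, x₅, x₆}
  {x₅}  = complement {x₁, x₂, x₃, x₄, x₆}
  {x₄, x₆}  = complement {x₁, x₂, x₃, x₅}
  {x₁, x₃, x₅}  = {x₁, x₃} ∪ {x₁, x₅}
  {x₁, x₃, x₄, x₆}  = {x₁, x₃} ∪ {x₃, x₄, x₆}
  {x₁, x₄, x₅, x₆}  = {x₁, x₅} ∪ {x₄, x₅, x₆}
  |family| = 25
Step 4 (6 new):
  {x₂, x₃}  = complement {x₁, x₄, x₅, x₆}
  {x₂, x₅}  = complement {x₁, x₃, x₄, x₆}
  {x₃, x₅}  = {x₅} ∪ {x₃}
  {x₁, x₄, x₆}  = {x₄, x₆} ∪ {x₁}
  {x₂, x₄, x₆}  = complement {x₁, x₃, x₅}
  {x₁, x₂, x₄, x₆}  = {x₁, x₂} ∪ {x₄, x₆}
  |family| = 31
Step 5: 1 new —
  {x₂, x₃, x₅}  = complement {x₁, x₄, x₆}
  |family| = 32
After Step 6 the family is unchanged; done.

σ(𝒢) = { ∅, {x₁}, {x₂}, {x₃}, {x₅}, {x₁, x₂}, {x₁, x₃}, {x₁, x₅}, {x₂, x₃}, {x₂, x₅}, {x₃, x₅}, {x₄, x₆}, {x₁, x₂, x₃}, {x₁, x₂, x₅}, {x₁, x₃, x₅}, {x₁, x₄, x₆}, {x₂, x₃, x₅}, {x₂, x₄, x₆}, {x₃, x₄, x₆}, {x₄, x₅, x₆}, {x₁, x₂, x₃, x₅}, {x₁, x₂, x₄, x₆}, {x₁, x₃, x₄, x₆}, {x₁, x₄, x₅, x₆}, {x₂, x₃, x₄, x₆}, {x₂, x₄, x₅, x₆}, {x₃, x₄, x₅, x₆}, {x₁, x₂, x₃, x₄, x₆}, {x₁, x₂, x₄, x₅, x₆}, {x₁, x₃, x₄, x₅, x₆}, {x₂, x₃, x₄, x₅, x₆}, Ω }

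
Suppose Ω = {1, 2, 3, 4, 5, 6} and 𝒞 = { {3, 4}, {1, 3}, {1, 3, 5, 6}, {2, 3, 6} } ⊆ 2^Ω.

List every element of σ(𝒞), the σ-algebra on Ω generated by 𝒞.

σ(𝒞) (64 sets): { ∅, {1}, {2}, {3}, {4}, {5}, {6}, {1, 2}, {1, 3}, {1, 4}, {1, 5}, {1, 6}, {2, 3}, {2, 4}, {2, 5}, {2, 6}, {3, 4}, {3, 5}, {3, 6}, {4, 5}, {4, 6}, {5, 6}, {1, 2, 3}, {1, 2, 4}, {1, 2, 5}, {1, 2, 6}, {1, 3, 4}, {1, 3, 5}, {1, 3, 6}, {1, 4, 5}, {1, 4, 6}, {1, 5, 6}, {2, 3, 4}, {2, 3, 5}, {2, 3, 6}, {2, 4, 5}, {2, 4, 6}, {2, 5, 6}, {3, 4, 5}, {3, 4, 6}, {3, 5, 6}, {4, 5, 6}, {1, 2, 3, 4}, {1, 2, 3, 5}, {1, 2, 3, 6}, {1, 2, 4, 5}, {1, 2, 4, 6}, {1, 2, 5, 6}, {1, 3, 4, 5}, {1, 3, 4, 6}, {1, 3, 5, 6}, {1, 4, 5, 6}, {2, 3, 4, 5}, {2, 3, 4, 6}, {2, 3, 5, 6}, {2, 4, 5, 6}, {3, 4, 5, 6}, {1, 2, 3, 4, 5}, {1, 2, 3, 4, 6}, {1, 2, 3, 5, 6}, {1, 2, 4, 5, 6}, {1, 3, 4, 5, 6}, {2, 3, 4, 5, 6}, Ω }

Working:
Initial family (6 sets): { ∅, {1, 3}, {3, 4}, {2, 3, 6}, {1, 3, 5, 6}, Ω }.
Step 1. New:
  {2, 4}  = ᶜ of {1, 3, 5, 6}
  {1, 3, 4}  = {3, 4} ∪ {1, 3}
  {1, 4, 5}  = ᶜ of {2, 3, 6}
  {1, 2, 3, 6}  = {1, 3} ∪ {2, 3, 6}
  {1, 2, 5, 6}  = ᶜ of {3, 4}
  {2, 3, 4, 6}  = {3, 4} ∪ {2, 3, 6}
  {2, 4, 5, 6}  = ᶜ of {1, 3}
  {1, 2, 3, 5, 6}  = {1, 3, 5, 6} ∪ {2, 3, 6}
  {1, 3, 4, 5, 6}  = {1, 3, 5, 6} ∪ {3, 4}
Step 2: 12 new —
  {2}  = ᶜ of {1, 3, 4, 5, 6}
  {4}  = ᶜ of {1, 2, 3, 5, 6}
  {1, 5}  = ᶜ of {2, 3, 4, 6}
  {4, 5}  = ᶜ of {1, 2, 3, 6}
  {2, 3, 4}  = {3, 4} ∪ {2, 4}
  {2, 5, 6}  = ᶜ of {1, 3, 4}
  {1, 2, 3, 4}  = {1, 3, 4} ∪ {2, 4}
  {1, 2, 4, 5}  = {1, 4, 5} ∪ {2, 4}
  {1, 3, 4, 5}  = {1, 4, 5} ∪ {3, 4}
  {1, 2, 3, 4, 6}  = {3, 4} ∪ {1, 2, 3, 6}
  {1, 2, 4, 5, 6}  = {1, 4, 5} ∪ {2, 4, 5, 6}
  {2, 3, 4, 5, 6}  = {3, 4} ∪ {2, 4, 5, 6}
Step 3 (15 new):
  {1}  = ᶜ of {2, 3, 4, 5, 6}
  {3}  = ᶜ of {1, 2, 4, 5, 6}
  {5}  = ᶜ of {1, 2, 3, 4, 6}
  {2, 6}  = ᶜ of {1, 3, 4, 5}
  {3, 6}  = ᶜ of {1, 2, 4, 5}
  {5, 6}  = ᶜ of {1, 2, 3, 4}
  {1, 2, 3}  = {2} ∪ {1, 3}
  {1, 2, 5}  = {2} ∪ {1, 5}
  {1, 3, 5}  = {1, 3} ∪ {1, 5}
  {1, 5, 6}  = ᶜ of {2, 3, 4}
  {2, 4, 5}  = {2} ∪ {4, 5}
  {3, 4, 5}  = {3, 4} ∪ {4, 5}
  {2, 3, 4, 5}  = {4, 5} ∪ {2, 3, 4}
  {2, 3, 5, 6}  = {2, 3, 6} ∪ {2, 5, 6}
  {1, 2, 3, 4, 5}  = {3, 4} ∪ {1, 2, 4, 5}
Step 4: +18 →
  {6}  = ᶜ of {1, 2, 3, 4, 5}
  {1, 2}  = {2} ∪ {1}
  {1, 4}  = ᶜ of {2, 3, 5, 6}
  {1, 6}  = ᶜ of {2, 3, 4, 5}
  {2, 3}  = {2} ∪ {3}
  {2, 5}  = {2} ∪ {5}
  {3, 5}  = {3} ∪ {5}
  {1, 2, 4}  = {1} ∪ {2, 4}
  {1, 2, 6}  = ᶜ of {3, 4, 5}
  {1, 3, 6}  = ᶜ of {2, 4, 5}
  {2, 4, 6}  = ᶜ of {1, 3, 5}
  {3, 4, 6}  = ᶜ of {1, 2, 5}
  {3, 5, 6}  = {3} ∪ {5, 6}
  {4, 5, 6}  = ᶜ of {1, 2, 3}
  {1, 2, 3, 5}  = {1, 3, 5} ∪ {2}
  {1, 3, 4, 6}  = {3, 6} ∪ {1, 3, 4}
  {1, 4, 5, 6}  = {4, 5} ∪ {1, 5, 6}
  {3, 4, 5, 6}  = {3, 4} ∪ {5, 6}
Step 5 (4 new):
  {4, 6}  = ᶜ of {1, 2, 3, 5}
  {1, 4, 6}  = {1, 6} ∪ {1, 4}
  {2, 3, 5}  = {2, 5} ∪ {3, 5}
  {1, 2, 4, 6}  = ᶜ of {3, 5}
Step 6: already closed under ᶜ and ∪.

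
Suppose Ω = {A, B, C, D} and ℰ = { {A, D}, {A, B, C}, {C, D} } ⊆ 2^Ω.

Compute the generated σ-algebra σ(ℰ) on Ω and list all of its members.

Seed the family with ℰ together with ∅ and Ω: { {}, {A, D}, {C, D}, {A, B, C}, Ω }.
Step 1. New:
  {D}  = complement {A, B, C}
  {A, B}  = complement {C, D}
  {B, C}  = complement {A, D}
  {A, C, D}  = {C, D} ∪ {A, D}
  (now 9)
Step 2. New:
  {B}  = complement {A, C, D}
  {A, B, D}  = {A, B} ∪ {A, D}
  {B, C, D}  = {C, D} ∪ {B, C}
  (now 12)
Step 3: +3 →
  {A}  = complement {B, C, D}
  {C}  = complement {A, B, D}
  {B, D}  = {D} ∪ {B}
  (now 15)
Step 4 adds 1:
  {A, C}  = complement {B, D}
  (now 16)
Step 5: stable.

|σ(ℰ)| = 16.  σ(ℰ) = { {}, {A}, {B}, {C}, {D}, {A, B}, {A, C}, {A, D}, {B, C}, {B, D}, {C, D}, {A, B, C}, {A, B, D}, {A, C, D}, {B, C, D}, Ω }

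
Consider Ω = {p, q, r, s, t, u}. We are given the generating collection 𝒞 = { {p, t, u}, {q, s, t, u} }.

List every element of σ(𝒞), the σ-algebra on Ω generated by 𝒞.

σ(𝒞) (16 sets): { {}, {p}, {r}, {p, r}, {q, s}, {t, u}, {p, q, s}, {p, t, u}, {q, r, s}, {r, t, u}, {p, q, r, s}, {p, r, t, u}, {q, s, t, u}, {p, q, s, t, u}, {q, r, s, t, u}, Ω }

Trace:
Start: 𝒞 ∪ {∅, Ω} = { {}, {p, t, u}, {q, s, t, u}, Ω }.
Iteration 1: +3 →
  {p, r}  = complement {q, s, t, u}
  {q, r, s}  = complement {p, t, u}
  {p, q, s, t, u}  = {p, t, u} ∪ {q, s, t, u}
  |family| = 7
Iteration 2. New:
  {r}  = complement {p, q, s, t, u}
  {p, q, r, s}  = {q, r, s} ∪ {p, r}
  {p, r, t, u}  = {p, t, u} ∪ {p, r}
  {q, r, s, t, u}  = {q, s, t, u} ∪ {q, r, s}
  |family| = 11
Iteration 3: +3 →
  {p}  = complement {q, r, s, t, u}
  {q, s}  = complement {p, r, t, u}
  {t, u}  = complement {p, q, r, s}
  |family| = 14
Iteration 4. New:
  {p, q, s}  = {q, s} ∪ {p}
  {r, t, u}  = {r} ∪ {t, u}
  |family| = 16
Iteration 5: no new sets; the family is a σ-algebra.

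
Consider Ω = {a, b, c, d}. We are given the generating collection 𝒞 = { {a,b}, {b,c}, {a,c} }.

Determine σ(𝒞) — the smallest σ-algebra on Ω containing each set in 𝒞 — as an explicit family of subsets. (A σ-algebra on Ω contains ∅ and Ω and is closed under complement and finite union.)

Answer: σ(𝒞) = { ∅, {a}, {b}, {c}, {d}, {a,b}, {a,c}, {a,d}, {b,c}, {b,d}, {c,d}, {a,b,c}, {a,b,d}, {a,c,d}, {b,c,d}, Ω }

Trace:
Start: 𝒞 ∪ {∅, Ω} = { ∅, {a,b}, {a,c}, {b,c}, Ω }.
Round 1 (4 new):
  {a,d}  = complement {b,c}
  {b,d}  = complement {a,c}
  {c,d}  = complement {a,b}
  {a,b,c}  = {b,c} ∪ {a,b}
  |family| = 9
Round 2: +4 →
  {d}  = complement {a,b,c}
  {a,b,d}  = {a,b} ∪ {a,d}
  {a,c,d}  = {c,d} ∪ {a,d}
  {b,c,d}  = {c,d} ∪ {b,c}
  |family| = 13
Round 3. New:
  {a}  = complement {b,c,d}
  {b}  = complement {a,c,d}
  {c}  = complement {a,b,d}
  |family| = 16
Round 4: closed — nothing new.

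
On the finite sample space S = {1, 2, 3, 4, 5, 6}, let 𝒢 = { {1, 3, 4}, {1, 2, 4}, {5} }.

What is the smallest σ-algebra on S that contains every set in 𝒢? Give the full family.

Begin from { ∅, {5}, {1, 2, 4}, {1, 3, 4}, S } (that is, 𝒢 plus ∅ and S).
Pass 1 (6 new):
  {2, 5, 6}  = {1, 3, 4}ᶜ
  {3, 5, 6}  = {1, 2, 4}ᶜ
  {1, 2, 3, 4}  = {1, 3, 4} ∪ {1, 2, 4}
  {1, 2, 4, 5}  = {1, 2, 4} ∪ {5}
  {1, 3, 4, 5}  = {1, 3, 4} ∪ {5}
  {1, 2, 3, 4, 6}  = {5}ᶜ
  |family| = 11
Pass 2. New:
  {2, 6}  = {1, 3, 4, 5}ᶜ
  {3, 6}  = {1, 2, 4, 5}ᶜ
  {5, 6}  = {1, 2, 3, 4}ᶜ
  {2, 3, 5, 6}  = {2, 5, 6} ∪ {3, 5, 6}
  {1, 2, 3, 4, 5}  = {1, 2, 4, 5} ∪ {1, 3, 4}
  {1, 2, 4, 5, 6}  = {2, 5, 6} ∪ {1, 2, 4, 5}
  {1, 3, 4, 5, 6}  = {1, 3, 4} ∪ {3, 5, 6}
  |family| = 18
Pass 3 (7 new):
  {2}  = {1, 3, 4, 5, 6}ᶜ
  {3}  = {1, 2, 4, 5, 6}ᶜ
  {6}  = {1, 2, 3, 4, 5}ᶜ
  {1, 4}  = {2, 3, 5, 6}ᶜ
  {2, 3, 6}  = {3, 6} ∪ {2, 6}
  {1, 2, 4, 6}  = {2, 6} ∪ {1, 2, 4}
  {1, 3, 4, 6}  = {1, 3, 4} ∪ {3, 6}
  |family| = 25
Pass 4. New:
  {2, 3}  = {2} ∪ {3}
  {2, 5}  = {1, 3, 4, 6}ᶜ
  {3, 5}  = {1, 2, 4, 6}ᶜ
  {1, 4, 5}  = {2, 3, 6}ᶜ
  {1, 4, 6}  = {6} ∪ {1, 4}
  {1, 4, 5, 6}  = {5, 6} ∪ {1, 4}
  |family| = 31
Pass 5: +1 →
  {2, 3, 5}  = {1, 4, 6}ᶜ
  |family| = 32
Pass 6: stable.

|σ(𝒢)| = 32.  σ(𝒢) = { ∅, {2}, {3}, {5}, {6}, {1, 4}, {2, 3}, {2, 5}, {2, 6}, {3, 5}, {3, 6}, {5, 6}, {1, 2, 4}, {1, 3, 4}, {1, 4, 5}, {1, 4, 6}, {2, 3, 5}, {2, 3, 6}, {2, 5, 6}, {3, 5, 6}, {1, 2, 3, 4}, {1, 2, 4, 5}, {1, 2, 4, 6}, {1, 3, 4, 5}, {1, 3, 4, 6}, {1, 4, 5, 6}, {2, 3, 5, 6}, {1, 2, 3, 4, 5}, {1, 2, 3, 4, 6}, {1, 2, 4, 5, 6}, {1, 3, 4, 5, 6}, S }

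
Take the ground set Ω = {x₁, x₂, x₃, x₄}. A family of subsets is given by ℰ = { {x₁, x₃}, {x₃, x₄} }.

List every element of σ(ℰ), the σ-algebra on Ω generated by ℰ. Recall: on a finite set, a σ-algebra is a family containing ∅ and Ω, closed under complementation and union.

σ(ℰ) (16 sets): { {}, {x₁}, {x₂}, {x₃}, {x₄}, {x₁, x₂}, {x₁, x₃}, {x₁, x₄}, {x₂, x₃}, {x₂, x₄}, {x₃, x₄}, {x₁, x₂, x₃}, {x₁, x₂, x₄}, {x₁, x₃, x₄}, {x₂, x₃, x₄}, Ω }

Check:
Initial family (4 sets): { {}, {x₁, x₃}, {x₃, x₄}, Ω }.
Round 1: 3 new —
  {x₁, x₂}  = Ω∖{x₃, x₄}
  {x₂, x₄}  = Ω∖{x₁, x₃}
  {x₁, x₃, x₄}  = {x₁, x₃} ∪ {x₃, x₄}
  (now 7)
Round 2: 4 new —
  {x₂}  = Ω∖{x₁, x₃, x₄}
  {x₁, x₂, x₃}  = {x₁, x₂} ∪ {x₁, x₃}
  {x₁, x₂, x₄}  = {x₁, x₂} ∪ {x₂, x₄}
  {x₂, x₃, x₄}  = {x₃, x₄} ∪ {x₂, x₄}
  (now 11)
Round 3 adds 3:
  {x₁}  = Ω∖{x₂, x₃, x₄}
  {x₃}  = Ω∖{x₁, x₂, x₄}
  {x₄}  = Ω∖{x₁, x₂, x₃}
  (now 14)
Round 4. New:
  {x₁, x₄}  = {x₄} ∪ {x₁}
  {x₂, x₃}  = {x₃} ∪ {x₂}
  (now 16)
Round 5: no new sets; the family is a σ-algebra.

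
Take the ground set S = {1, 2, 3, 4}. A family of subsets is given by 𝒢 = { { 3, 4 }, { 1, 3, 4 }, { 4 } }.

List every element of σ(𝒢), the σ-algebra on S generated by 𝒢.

|σ(𝒢)| = 16.  σ(𝒢) = { {}, { 1 }, { 2 }, { 3 }, { 4 }, { 1, 2 }, { 1, 3 }, { 1, 4 }, { 2, 3 }, { 2, 4 }, { 3, 4 }, { 1, 2, 3 }, { 1, 2, 4 }, { 1, 3, 4 }, { 2, 3, 4 }, S }

Derivation:
Start: 𝒢 ∪ {∅, S} = { {}, { 4 }, { 3, 4 }, { 1, 3, 4 }, S }.
Pass 1: 3 new —
  { 2 }  = { 1, 3, 4 }ᶜ
  { 1, 2 }  = { 3, 4 }ᶜ
  { 1, 2, 3 }  = { 4 }ᶜ
  — 8 sets.
Pass 2 adds 3:
  { 2, 4 }  = { 4 } ∪ { 2 }
  { 1, 2, 4 }  = { 4 } ∪ { 1, 2 }
  { 2, 3, 4 }  = { 2 } ∪ { 3, 4 }
  — 11 sets.
Pass 3: +3 →
  { 1 }  = { 2, 3, 4 }ᶜ
  { 3 }  = { 1, 2, 4 }ᶜ
  { 1, 3 }  = { 2, 4 }ᶜ
  — 14 sets.
Pass 4. New:
  { 1, 4 }  = { 4 } ∪ { 1 }
  { 2, 3 }  = { 3 } ∪ { 2 }
  — 16 sets.
Pass 5 adds nothing — fixpoint reached.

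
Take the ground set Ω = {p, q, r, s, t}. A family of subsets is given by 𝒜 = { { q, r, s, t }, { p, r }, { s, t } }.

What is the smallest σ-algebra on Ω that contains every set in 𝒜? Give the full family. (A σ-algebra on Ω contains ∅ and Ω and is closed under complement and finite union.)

σ(𝒜) (16 sets): { {}, { p }, { q }, { r }, { p, q }, { p, r }, { q, r }, { s, t }, { p, q, r }, { p, s, t }, { q, s, t }, { r, s, t }, { p, q, s, t }, { p, r, s, t }, { q, r, s, t }, Ω }

Trace:
Begin from { {}, { p, r }, { s, t }, { q, r, s, t }, Ω } (that is, 𝒜 plus ∅ and Ω).
Pass 1 adds 4:
  { p }  = { q, r, s, t }ᶜ
  { p, q, r }  = { s, t }ᶜ
  { q, s, t }  = { p, r }ᶜ
  { p, r, s, t }  = { s, t } ∪ { p, r }
  |family| = 9
Pass 2 adds 3:
  { q }  = { p, r, s, t }ᶜ
  { p, s, t }  = { s, t } ∪ { p }
  { p, q, s, t }  = { q, s, t } ∪ { p }
  |family| = 12
Pass 3. New:
  { r }  = { p, q, s, t }ᶜ
  { p, q }  = { q } ∪ { p }
  { q, r }  = { p, s, t }ᶜ
  |family| = 15
Pass 4. New:
  { r, s, t }  = { p, q }ᶜ
  |family| = 16
Pass 5: no new sets; the family is a σ-algebra.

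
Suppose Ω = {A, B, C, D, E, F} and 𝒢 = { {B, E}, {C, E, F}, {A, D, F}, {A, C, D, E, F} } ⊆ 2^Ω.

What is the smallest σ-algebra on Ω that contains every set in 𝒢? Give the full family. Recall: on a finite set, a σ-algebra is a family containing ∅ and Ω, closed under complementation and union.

Take S₀ = 𝒢 ∪ {∅, Ω} = { {}, {B, E}, {A, D, F}, {C, E, F}, {A, C, D, E, F}, Ω }.
Iteration 1 adds 6:
  {B}  = {A, C, D, E, F}ᶜ
  {A, B, D}  = {C, E, F}ᶜ
  {B, C, E}  = {A, D, F}ᶜ
  {A, C, D, F}  = {B, E}ᶜ
  {B, C, E, F}  = {B, E} ∪ {C, E, F}
  {A, B, D, E, F}  = {B, E} ∪ {A, D, F}
  |family| = 12
Iteration 2: 6 new —
  {C}  = {A, B, D, E, F}ᶜ
  {A, D}  = {B, C, E, F}ᶜ
  {A, B, D, E}  = {B, E} ∪ {A, B, D}
  {A, B, D, F}  = {B} ∪ {A, D, F}
  {A, B, C, D, E}  = {A, B, D} ∪ {B, C, E}
  {A, B, C, D, F}  = {B} ∪ {A, C, D, F}
  |family| = 18
Iteration 3: +7 →
  {E}  = {A, B, C, D, F}ᶜ
  {F}  = {A, B, C, D, E}ᶜ
  {B, C}  = {C} ∪ {B}
  {C, E}  = {A, B, D, F}ᶜ
  {C, F}  = {A, B, D, E}ᶜ
  {A, C, D}  = {C} ∪ {A, D}
  {A, B, C, D}  = {C} ∪ {A, B, D}
  |family| = 25
Iteration 4: +7 →
  {B, F}  = {B} ∪ {F}
  {E, F}  = {A, B, C, D}ᶜ
  {A, D, E}  = {E} ∪ {A, D}
  {B, C, F}  = {B} ∪ {C, F}
  {B, E, F}  = {A, C, D}ᶜ
  {A, C, D, E}  = {E} ∪ {A, C, D}
  {A, D, E, F}  = {B, C}ᶜ
  |family| = 32
Iteration 5 adds nothing — fixpoint reached.

Hence σ(𝒢) has 32 members: { {}, {B}, {C}, {E}, {F}, {A, D}, {B, C}, {B, E}, {B, F}, {C, E}, {C, F}, {E, F}, {A, B, D}, {A, C, D}, {A, D, E}, {A, D, F}, {B, C, E}, {B, C, F}, {B, E, F}, {C, E, F}, {A, B, C, D}, {A, B, D, E}, {A, B, D, F}, {A, C, D, E}, {A, C, D, F}, {A, D, E, F}, {B, C, E, F}, {A, B, C, D, E}, {A, B, C, D, F}, {A, B, D, E, F}, {A, C, D, E, F}, Ω }.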